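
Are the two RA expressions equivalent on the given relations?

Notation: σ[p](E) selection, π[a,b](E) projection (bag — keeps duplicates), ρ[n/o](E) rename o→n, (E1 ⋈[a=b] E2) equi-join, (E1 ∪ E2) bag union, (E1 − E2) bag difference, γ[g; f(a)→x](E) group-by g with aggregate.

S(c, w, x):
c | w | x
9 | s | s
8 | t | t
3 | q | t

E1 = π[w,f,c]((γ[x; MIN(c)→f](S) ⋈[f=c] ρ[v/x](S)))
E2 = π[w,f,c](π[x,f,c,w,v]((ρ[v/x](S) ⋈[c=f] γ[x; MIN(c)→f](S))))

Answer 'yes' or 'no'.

E1 per-node cardinality:
  S → 3
  γ[x; MIN(c)→f](S) → 2
  S → 3
  ρ[v/x](S) → 3
  (γ[x; MIN(c)→f](S) ⋈[f=c] ρ[v/x](S)) → 2
  π[w,f,c]((γ[x; MIN(c)→f](S) ⋈[f=c] ρ[v/x](S))) → 2
E2 per-node cardinality:
  S → 3
  ρ[v/x](S) → 3
  S → 3
  γ[x; MIN(c)→f](S) → 2
  (ρ[v/x](S) ⋈[c=f] γ[x; MIN(c)→f](S)) → 2
  π[x,f,c,w,v]((ρ[v/x](S) ⋈[c=f] γ[x; MIN(c)→f](S))) → 2
  π[w,f,c](π[x,f,c,w,v]((ρ[v/x](S) ⋈[c=f] γ[x; MIN(c)→f](S)))) → 2

E1 and E2 produce the same multiset:
w | f | c
q | 3 | 3
s | 9 | 9

yes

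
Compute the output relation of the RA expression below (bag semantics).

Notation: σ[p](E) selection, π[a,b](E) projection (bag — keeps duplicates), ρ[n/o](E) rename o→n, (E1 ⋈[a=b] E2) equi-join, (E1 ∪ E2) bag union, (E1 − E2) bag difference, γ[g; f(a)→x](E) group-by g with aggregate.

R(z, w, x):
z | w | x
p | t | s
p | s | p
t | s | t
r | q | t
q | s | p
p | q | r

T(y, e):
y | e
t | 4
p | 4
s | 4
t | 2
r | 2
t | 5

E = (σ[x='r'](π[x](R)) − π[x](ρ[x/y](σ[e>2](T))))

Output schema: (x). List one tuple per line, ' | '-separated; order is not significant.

Row counts bottom-up:
  R → 6
  π[x](R) → 6
  σ[x='r'](π[x](R)) → 1
  T → 6
  σ[e>2](T) → 4
  ρ[x/y](σ[e>2](T)) → 4
  π[x](ρ[x/y](σ[e>2](T))) → 4
  (σ[x='r'](π[x](R)) − π[x](ρ[x/y](σ[e>2](T)))) → 1

== RESULT ==
x
r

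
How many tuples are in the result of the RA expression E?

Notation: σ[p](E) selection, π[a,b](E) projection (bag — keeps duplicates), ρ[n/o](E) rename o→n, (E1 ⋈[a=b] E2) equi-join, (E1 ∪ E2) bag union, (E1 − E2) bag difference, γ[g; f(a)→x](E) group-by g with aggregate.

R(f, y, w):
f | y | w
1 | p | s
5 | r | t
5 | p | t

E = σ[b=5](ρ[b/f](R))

Per-node cardinality:
  R → 3
  ρ[b/f](R) → 3
  σ[b=5](ρ[b/f](R)) → 2

|E| = 2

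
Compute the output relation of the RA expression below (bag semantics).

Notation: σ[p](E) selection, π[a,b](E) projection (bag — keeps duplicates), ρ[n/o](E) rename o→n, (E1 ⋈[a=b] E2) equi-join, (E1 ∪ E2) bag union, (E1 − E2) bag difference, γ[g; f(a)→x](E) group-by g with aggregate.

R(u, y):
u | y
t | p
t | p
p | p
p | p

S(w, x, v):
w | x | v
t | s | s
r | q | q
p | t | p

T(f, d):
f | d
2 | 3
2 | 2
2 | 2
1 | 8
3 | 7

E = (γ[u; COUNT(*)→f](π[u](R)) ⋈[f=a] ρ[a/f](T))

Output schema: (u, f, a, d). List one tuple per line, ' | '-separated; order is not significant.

Per-node cardinality:
  R → 4
  π[u](R) → 4
  γ[u; COUNT(*)→f](π[u](R)) → 2
  T → 5
  ρ[a/f](T) → 5
  (γ[u; COUNT(*)→f](π[u](R)) ⋈[f=a] ρ[a/f](T)) → 6

== RESULT ==
u | f | a | d
p | 2 | 2 | 2
p | 2 | 2 | 2
p | 2 | 2 | 3
t | 2 | 2 | 2
t | 2 | 2 | 2
t | 2 | 2 | 3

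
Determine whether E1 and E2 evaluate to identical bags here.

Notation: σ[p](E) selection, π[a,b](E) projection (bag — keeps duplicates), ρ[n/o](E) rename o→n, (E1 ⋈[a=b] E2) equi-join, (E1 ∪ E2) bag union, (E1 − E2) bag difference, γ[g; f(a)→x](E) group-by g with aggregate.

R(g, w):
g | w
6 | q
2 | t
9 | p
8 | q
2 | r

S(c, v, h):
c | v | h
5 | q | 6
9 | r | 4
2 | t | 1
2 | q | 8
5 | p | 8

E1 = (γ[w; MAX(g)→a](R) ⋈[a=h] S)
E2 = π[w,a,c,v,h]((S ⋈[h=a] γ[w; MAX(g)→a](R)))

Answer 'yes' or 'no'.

E1 per-node cardinality:
  R → 5
  γ[w; MAX(g)→a](R) → 4
  S → 5
  (γ[w; MAX(g)→a](R) ⋈[a=h] S) → 2
E2 per-node cardinality:
  S → 5
  R → 5
  γ[w; MAX(g)→a](R) → 4
  (S ⋈[h=a] γ[w; MAX(g)→a](R)) → 2
  π[w,a,c,v,h]((S ⋈[h=a] γ[w; MAX(g)→a](R))) → 2

E1 and E2 produce the same multiset:
w | a | c | v | h
q | 8 | 2 | q | 8
q | 8 | 5 | p | 8

yes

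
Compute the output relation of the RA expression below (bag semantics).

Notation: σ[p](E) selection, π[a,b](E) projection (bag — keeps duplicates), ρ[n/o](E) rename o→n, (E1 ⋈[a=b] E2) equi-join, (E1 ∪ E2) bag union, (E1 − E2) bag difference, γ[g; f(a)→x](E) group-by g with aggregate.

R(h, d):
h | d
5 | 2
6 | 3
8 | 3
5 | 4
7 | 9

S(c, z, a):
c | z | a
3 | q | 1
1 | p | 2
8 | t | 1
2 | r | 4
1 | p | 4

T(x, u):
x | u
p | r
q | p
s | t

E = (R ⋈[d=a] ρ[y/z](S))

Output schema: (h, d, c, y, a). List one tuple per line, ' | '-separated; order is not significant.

Stepwise |·|:
  R → 5
  S → 5
  ρ[y/z](S) → 5
  (R ⋈[d=a] ρ[y/z](S)) → 3

== RESULT ==
h | d | c | y | a
5 | 2 | 1 | p | 2
5 | 4 | 1 | p | 4
5 | 4 | 2 | r | 4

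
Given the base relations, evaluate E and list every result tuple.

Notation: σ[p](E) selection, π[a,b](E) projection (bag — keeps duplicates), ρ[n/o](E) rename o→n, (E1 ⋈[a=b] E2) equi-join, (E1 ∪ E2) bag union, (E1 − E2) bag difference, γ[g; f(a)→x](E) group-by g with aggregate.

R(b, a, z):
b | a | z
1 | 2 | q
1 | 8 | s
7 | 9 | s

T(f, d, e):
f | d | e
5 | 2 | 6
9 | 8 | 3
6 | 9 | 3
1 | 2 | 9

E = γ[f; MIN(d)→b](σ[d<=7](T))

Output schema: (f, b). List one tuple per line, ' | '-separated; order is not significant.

Stepwise |·|:
  T → 4
  σ[d<=7](T) → 2
  γ[f; MIN(d)→b](σ[d<=7](T)) → 2

== RESULT ==
f | b
1 | 2
5 | 2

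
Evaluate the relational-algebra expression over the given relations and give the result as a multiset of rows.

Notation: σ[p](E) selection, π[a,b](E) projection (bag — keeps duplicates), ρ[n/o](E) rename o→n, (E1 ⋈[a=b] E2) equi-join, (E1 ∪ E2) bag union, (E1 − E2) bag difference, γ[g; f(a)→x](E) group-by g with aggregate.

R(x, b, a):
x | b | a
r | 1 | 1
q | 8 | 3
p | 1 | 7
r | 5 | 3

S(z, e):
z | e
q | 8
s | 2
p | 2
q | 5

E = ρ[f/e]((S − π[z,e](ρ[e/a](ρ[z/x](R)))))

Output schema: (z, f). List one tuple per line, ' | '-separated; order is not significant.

Stepwise |·|:
  S → 4
  R → 4
  ρ[z/x](R) → 4
  ρ[e/a](ρ[z/x](R)) → 4
  π[z,e](ρ[e/a](ρ[z/x](R))) → 4
  (S − π[z,e](ρ[e/a](ρ[z/x](R)))) → 4
  ρ[f/e]((S − π[z,e](ρ[e/a](ρ[z/x](R))))) → 4

== RESULT ==
z | f
p | 2
q | 5
q | 8
s | 2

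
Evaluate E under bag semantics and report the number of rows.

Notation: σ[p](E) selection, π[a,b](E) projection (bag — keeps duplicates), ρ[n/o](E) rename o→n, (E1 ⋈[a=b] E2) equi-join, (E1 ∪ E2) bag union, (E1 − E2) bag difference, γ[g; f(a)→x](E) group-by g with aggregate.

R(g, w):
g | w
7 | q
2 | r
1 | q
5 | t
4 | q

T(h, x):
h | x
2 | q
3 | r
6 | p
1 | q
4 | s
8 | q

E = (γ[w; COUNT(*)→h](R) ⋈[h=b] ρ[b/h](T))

Per-node cardinality:
  R → 5
  γ[w; COUNT(*)→h](R) → 3
  T → 6
  ρ[b/h](T) → 6
  (γ[w; COUNT(*)→h](R) ⋈[h=b] ρ[b/h](T)) → 3

|E| = 3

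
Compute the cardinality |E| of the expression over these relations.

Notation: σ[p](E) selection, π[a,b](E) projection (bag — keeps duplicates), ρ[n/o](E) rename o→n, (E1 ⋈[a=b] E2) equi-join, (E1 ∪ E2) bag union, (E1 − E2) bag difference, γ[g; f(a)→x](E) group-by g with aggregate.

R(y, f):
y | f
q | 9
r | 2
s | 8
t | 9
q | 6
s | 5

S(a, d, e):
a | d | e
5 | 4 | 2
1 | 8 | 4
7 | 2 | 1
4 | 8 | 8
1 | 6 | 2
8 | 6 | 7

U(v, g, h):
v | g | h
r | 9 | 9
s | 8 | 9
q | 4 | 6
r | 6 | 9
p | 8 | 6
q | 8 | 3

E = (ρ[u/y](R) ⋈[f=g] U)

Per-node cardinality:
  R → 6
  ρ[u/y](R) → 6
  U → 6
  (ρ[u/y](R) ⋈[f=g] U) → 6

|E| = 6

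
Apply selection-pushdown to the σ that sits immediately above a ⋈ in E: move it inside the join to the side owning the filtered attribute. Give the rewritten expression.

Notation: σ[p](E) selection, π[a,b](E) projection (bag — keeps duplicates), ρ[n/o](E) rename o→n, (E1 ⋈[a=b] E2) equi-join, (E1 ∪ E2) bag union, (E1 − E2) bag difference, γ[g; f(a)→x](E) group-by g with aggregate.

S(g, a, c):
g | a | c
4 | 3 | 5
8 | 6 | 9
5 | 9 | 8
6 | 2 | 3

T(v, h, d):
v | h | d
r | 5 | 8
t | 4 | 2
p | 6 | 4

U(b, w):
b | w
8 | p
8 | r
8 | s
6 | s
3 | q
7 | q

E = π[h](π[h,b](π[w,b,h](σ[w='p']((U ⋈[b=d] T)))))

σ filters on w, owned by the left side.
E' = π[h](π[h,b](π[w,b,h]((σ[w='p'](U) ⋈[b=d] T))))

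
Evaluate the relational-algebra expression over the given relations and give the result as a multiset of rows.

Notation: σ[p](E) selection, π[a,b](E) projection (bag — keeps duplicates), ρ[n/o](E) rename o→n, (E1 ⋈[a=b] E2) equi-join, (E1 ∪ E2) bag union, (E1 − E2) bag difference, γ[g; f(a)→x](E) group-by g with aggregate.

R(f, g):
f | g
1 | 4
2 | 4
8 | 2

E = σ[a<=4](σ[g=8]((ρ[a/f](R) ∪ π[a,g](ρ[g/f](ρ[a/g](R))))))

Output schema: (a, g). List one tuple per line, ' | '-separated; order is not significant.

Row counts bottom-up:
  R → 3
  ρ[a/f](R) → 3
  R → 3
  ρ[a/g](R) → 3
  ρ[g/f](ρ[a/g](R)) → 3
  π[a,g](ρ[g/f](ρ[a/g](R))) → 3
  (ρ[a/f](R) ∪ π[a,g](ρ[g/f](ρ[a/g](R)))) → 6
  σ[g=8]((ρ[a/f](R) ∪ π[a,g](ρ[g/f](ρ[a/g](R))))) → 1
  σ[a<=4](σ[g=8]((ρ[a/f](R) ∪ π[a,g](ρ[g/f](ρ[a/g](R)))))) → 1

== RESULT ==
a | g
2 | 8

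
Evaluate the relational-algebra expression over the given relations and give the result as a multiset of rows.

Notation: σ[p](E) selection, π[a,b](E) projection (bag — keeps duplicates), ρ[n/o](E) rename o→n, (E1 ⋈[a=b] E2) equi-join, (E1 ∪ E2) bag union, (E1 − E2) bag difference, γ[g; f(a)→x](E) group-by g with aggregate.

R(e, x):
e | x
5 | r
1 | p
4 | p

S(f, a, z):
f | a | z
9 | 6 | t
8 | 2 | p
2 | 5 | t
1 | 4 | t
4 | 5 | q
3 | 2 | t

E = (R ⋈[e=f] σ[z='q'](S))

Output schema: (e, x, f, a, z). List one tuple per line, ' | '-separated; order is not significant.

Per-node cardinality:
  R → 3
  S → 6
  σ[z='q'](S) → 1
  (R ⋈[e=f] σ[z='q'](S)) → 1

== RESULT ==
e | x | f | a | z
4 | p | 4 | 5 | q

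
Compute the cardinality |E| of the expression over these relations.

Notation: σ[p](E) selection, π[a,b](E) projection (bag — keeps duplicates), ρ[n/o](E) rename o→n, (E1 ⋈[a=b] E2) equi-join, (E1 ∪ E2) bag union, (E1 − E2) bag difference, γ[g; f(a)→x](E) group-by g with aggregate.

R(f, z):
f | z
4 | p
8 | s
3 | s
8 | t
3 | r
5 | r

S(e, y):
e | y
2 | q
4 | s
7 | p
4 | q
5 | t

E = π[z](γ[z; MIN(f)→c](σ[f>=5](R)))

Row counts bottom-up:
  R → 6
  σ[f>=5](R) → 3
  γ[z; MIN(f)→c](σ[f>=5](R)) → 3
  π[z](γ[z; MIN(f)→c](σ[f>=5](R))) → 3

|E| = 3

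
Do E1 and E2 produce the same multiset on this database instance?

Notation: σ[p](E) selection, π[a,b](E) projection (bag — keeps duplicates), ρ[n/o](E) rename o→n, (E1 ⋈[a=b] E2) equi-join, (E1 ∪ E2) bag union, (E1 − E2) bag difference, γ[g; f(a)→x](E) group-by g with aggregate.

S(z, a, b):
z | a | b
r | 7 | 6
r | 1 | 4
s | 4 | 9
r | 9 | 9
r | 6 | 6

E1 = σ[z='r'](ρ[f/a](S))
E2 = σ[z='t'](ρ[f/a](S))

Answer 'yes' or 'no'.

E1 per-node cardinality:
  S → 5
  ρ[f/a](S) → 5
  σ[z='r'](ρ[f/a](S)) → 4
E2 per-node cardinality:
  S → 5
  ρ[f/a](S) → 5
  σ[z='t'](ρ[f/a](S)) → 0

E1 result:
z | f | b
r | 1 | 4
r | 6 | 6
r | 7 | 6
r | 9 | 9
E2 result:
z | f | b
(0 rows)
Witness: ('r', 7, 6) appears 1× in E1 but 0× in E2.

no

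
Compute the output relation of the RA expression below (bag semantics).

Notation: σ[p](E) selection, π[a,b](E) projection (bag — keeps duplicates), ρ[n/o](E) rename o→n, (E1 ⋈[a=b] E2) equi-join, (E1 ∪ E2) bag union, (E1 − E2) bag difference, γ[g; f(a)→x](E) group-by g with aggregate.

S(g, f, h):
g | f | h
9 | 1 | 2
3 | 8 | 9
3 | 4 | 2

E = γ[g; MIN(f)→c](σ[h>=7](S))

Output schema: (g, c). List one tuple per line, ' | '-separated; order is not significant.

Row counts bottom-up:
  S → 3
  σ[h>=7](S) → 1
  γ[g; MIN(f)→c](σ[h>=7](S)) → 1

== RESULT ==
g | c
3 | 8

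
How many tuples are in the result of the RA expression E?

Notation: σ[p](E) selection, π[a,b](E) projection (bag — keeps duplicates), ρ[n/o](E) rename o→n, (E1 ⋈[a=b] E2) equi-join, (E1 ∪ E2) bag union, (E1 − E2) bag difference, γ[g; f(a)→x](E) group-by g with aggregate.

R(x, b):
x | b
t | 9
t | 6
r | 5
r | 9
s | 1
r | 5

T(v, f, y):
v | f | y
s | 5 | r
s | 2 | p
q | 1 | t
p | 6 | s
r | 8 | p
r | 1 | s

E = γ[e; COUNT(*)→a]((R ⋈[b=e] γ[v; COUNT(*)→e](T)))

Stepwise |·|:
  R → 6
  T → 6
  γ[v; COUNT(*)→e](T) → 4
  (R ⋈[b=e] γ[v; COUNT(*)→e](T)) → 2
  γ[e; COUNT(*)→a]((R ⋈[b=e] γ[v; COUNT(*)→e](T))) → 1

|E| = 1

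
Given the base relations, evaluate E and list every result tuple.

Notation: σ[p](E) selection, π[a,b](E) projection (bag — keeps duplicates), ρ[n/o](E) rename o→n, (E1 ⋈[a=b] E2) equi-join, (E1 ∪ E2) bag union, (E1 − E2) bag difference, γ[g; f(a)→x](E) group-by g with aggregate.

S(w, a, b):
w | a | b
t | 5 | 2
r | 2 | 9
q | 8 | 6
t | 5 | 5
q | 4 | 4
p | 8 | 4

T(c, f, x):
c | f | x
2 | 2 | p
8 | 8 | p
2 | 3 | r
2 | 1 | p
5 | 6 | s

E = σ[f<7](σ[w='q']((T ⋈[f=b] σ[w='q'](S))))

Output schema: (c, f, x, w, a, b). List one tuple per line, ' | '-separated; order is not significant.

Per-node cardinality:
  T → 5
  S → 6
  σ[w='q'](S) → 2
  (T ⋈[f=b] σ[w='q'](S)) → 1
  σ[w='q']((T ⋈[f=b] σ[w='q'](S))) → 1
  σ[f<7](σ[w='q']((T ⋈[f=b] σ[w='q'](S)))) → 1

== RESULT ==
c | f | x | w | a | b
5 | 6 | s | q | 8 | 6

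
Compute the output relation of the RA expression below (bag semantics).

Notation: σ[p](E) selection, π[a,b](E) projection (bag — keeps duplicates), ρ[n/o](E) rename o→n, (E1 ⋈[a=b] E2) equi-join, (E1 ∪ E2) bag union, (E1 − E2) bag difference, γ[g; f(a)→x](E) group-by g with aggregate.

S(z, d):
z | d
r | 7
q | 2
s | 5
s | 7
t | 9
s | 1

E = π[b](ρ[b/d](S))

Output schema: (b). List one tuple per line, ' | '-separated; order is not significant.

Subexpression sizes:
  S → 6
  ρ[b/d](S) → 6
  π[b](ρ[b/d](S)) → 6

== RESULT ==
b
1
2
5
7
7
9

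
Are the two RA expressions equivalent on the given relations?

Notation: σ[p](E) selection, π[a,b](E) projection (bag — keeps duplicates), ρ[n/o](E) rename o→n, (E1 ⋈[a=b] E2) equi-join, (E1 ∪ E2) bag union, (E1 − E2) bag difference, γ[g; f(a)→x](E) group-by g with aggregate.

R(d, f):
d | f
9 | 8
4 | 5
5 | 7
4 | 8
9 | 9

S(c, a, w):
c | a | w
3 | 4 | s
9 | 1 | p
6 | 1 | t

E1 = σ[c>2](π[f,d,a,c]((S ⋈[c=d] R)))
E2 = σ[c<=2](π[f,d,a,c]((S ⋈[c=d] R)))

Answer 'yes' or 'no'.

E1 subexpression sizes:
  S → 3
  R → 5
  (S ⋈[c=d] R) → 2
  π[f,d,a,c]((S ⋈[c=d] R)) → 2
  σ[c>2](π[f,d,a,c]((S ⋈[c=d] R))) → 2
E2 subexpression sizes:
  S → 3
  R → 5
  (S ⋈[c=d] R) → 2
  π[f,d,a,c]((S ⋈[c=d] R)) → 2
  σ[c<=2](π[f,d,a,c]((S ⋈[c=d] R))) → 0

E1 result:
f | d | a | c
8 | 9 | 1 | 9
9 | 9 | 1 | 9
E2 result:
f | d | a | c
(0 rows)
Witness: (9, 9, 1, 9) appears 1× in E1 but 0× in E2.

no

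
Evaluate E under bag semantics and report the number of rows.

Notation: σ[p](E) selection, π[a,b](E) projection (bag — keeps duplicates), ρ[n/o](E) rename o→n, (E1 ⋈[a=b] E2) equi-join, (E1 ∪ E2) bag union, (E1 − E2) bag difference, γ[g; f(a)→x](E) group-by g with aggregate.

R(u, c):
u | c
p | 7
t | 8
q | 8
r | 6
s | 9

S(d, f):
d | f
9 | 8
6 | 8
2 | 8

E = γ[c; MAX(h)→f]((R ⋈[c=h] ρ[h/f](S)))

Row counts bottom-up:
  R → 5
  S → 3
  ρ[h/f](S) → 3
  (R ⋈[c=h] ρ[h/f](S)) → 6
  γ[c; MAX(h)→f]((R ⋈[c=h] ρ[h/f](S))) → 1

|E| = 1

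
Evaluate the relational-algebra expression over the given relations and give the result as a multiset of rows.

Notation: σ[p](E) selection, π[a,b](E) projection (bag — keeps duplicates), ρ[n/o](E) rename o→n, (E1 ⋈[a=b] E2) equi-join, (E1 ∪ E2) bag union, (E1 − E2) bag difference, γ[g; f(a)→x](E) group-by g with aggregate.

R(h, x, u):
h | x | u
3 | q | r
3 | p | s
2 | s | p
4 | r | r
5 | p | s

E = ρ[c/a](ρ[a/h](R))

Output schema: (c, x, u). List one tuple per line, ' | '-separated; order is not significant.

Subexpression sizes:
  R → 5
  ρ[a/h](R) → 5
  ρ[c/a](ρ[a/h](R)) → 5

== RESULT ==
c | x | u
2 | s | p
3 | p | s
3 | q | r
4 | r | r
5 | p | s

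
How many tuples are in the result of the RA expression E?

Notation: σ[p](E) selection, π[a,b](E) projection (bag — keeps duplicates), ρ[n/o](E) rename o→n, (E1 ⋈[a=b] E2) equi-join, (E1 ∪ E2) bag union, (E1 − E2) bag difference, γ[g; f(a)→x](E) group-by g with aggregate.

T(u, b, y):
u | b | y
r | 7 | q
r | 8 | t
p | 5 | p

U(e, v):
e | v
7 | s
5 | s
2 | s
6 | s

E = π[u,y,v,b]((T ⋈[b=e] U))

Subexpression sizes:
  T → 3
  U → 4
  (T ⋈[b=e] U) → 2
  π[u,y,v,b]((T ⋈[b=e] U)) → 2

|E| = 2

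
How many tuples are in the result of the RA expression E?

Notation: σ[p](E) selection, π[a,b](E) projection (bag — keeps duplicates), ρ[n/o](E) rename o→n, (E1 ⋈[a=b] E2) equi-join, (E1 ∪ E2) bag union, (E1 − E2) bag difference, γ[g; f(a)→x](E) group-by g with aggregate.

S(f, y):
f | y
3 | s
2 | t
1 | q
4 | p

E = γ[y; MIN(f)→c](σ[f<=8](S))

Per-node cardinality:
  S → 4
  σ[f<=8](S) → 4
  γ[y; MIN(f)→c](σ[f<=8](S)) → 4

|E| = 4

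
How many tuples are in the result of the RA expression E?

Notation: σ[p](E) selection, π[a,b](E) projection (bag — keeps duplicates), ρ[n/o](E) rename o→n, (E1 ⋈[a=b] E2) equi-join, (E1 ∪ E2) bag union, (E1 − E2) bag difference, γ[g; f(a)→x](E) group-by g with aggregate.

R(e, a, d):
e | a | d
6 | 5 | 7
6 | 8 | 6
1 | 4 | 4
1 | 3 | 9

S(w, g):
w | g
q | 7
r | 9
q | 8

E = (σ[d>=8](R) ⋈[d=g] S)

Subexpression sizes:
  R → 4
  σ[d>=8](R) → 1
  S → 3
  (σ[d>=8](R) ⋈[d=g] S) → 1

|E| = 1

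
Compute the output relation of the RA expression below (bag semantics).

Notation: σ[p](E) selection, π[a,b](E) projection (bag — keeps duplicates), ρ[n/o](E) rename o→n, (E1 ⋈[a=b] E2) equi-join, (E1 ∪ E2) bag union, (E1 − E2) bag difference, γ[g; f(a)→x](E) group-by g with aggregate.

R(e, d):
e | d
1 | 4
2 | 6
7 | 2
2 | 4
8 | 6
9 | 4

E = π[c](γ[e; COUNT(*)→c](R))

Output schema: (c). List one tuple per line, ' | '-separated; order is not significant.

Subexpression sizes:
  R → 6
  γ[e; COUNT(*)→c](R) → 5
  π[c](γ[e; COUNT(*)→c](R)) → 5

== RESULT ==
c
1
1
1
1
2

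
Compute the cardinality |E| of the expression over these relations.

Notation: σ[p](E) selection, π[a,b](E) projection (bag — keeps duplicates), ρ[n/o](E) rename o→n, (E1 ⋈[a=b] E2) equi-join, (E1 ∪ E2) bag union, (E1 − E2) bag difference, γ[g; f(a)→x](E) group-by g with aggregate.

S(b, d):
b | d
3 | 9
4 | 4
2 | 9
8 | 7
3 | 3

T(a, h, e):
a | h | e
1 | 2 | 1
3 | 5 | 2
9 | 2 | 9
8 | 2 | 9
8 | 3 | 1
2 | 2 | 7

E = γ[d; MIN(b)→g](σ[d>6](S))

Subexpression sizes:
  S → 5
  σ[d>6](S) → 3
  γ[d; MIN(b)→g](σ[d>6](S)) → 2

|E| = 2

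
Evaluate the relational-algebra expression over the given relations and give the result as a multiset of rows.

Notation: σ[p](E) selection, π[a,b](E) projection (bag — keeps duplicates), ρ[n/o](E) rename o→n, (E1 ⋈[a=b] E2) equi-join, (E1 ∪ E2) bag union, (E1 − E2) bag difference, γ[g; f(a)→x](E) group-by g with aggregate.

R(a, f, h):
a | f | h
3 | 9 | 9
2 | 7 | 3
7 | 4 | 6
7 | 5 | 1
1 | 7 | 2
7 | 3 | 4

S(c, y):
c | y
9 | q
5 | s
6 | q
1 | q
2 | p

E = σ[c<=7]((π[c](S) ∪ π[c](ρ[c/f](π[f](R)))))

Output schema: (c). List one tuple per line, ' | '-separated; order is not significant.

Stepwise |·|:
  S → 5
  π[c](S) → 5
  R → 6
  π[f](R) → 6
  ρ[c/f](π[f](R)) → 6
  π[c](ρ[c/f](π[f](R))) → 6
  (π[c](S) ∪ π[c](ρ[c/f](π[f](R)))) → 11
  σ[c<=7]((π[c](S) ∪ π[c](ρ[c/f](π[f](R))))) → 9

== RESULT ==
c
1
2
3
4
5
5
6
7
7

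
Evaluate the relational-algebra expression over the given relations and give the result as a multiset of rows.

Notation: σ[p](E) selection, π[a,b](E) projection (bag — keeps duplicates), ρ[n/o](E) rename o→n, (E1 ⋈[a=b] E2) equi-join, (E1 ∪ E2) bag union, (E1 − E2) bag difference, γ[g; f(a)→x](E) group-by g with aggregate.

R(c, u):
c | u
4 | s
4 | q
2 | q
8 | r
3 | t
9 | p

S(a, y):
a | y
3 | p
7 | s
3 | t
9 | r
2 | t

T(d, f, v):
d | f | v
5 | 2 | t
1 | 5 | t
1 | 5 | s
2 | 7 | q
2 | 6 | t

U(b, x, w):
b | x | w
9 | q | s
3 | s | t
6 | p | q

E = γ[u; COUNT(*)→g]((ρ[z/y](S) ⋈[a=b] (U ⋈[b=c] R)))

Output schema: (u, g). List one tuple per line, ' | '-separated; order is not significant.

Subexpression sizes:
  S → 5
  ρ[z/y](S) → 5
  U → 3
  R → 6
  (U ⋈[b=c] R) → 2
  (ρ[z/y](S) ⋈[a=b] (U ⋈[b=c] R)) → 3
  γ[u; COUNT(*)→g]((ρ[z/y](S) ⋈[a=b] (U ⋈[b=c] R))) → 2

== RESULT ==
u | g
p | 1
t | 2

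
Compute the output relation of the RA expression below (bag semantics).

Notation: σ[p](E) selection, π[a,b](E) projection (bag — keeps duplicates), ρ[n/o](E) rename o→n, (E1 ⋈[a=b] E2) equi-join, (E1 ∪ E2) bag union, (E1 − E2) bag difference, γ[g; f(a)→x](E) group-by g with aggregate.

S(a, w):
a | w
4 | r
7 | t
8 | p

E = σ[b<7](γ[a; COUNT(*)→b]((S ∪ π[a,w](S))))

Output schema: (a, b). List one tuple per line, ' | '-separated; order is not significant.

Row counts bottom-up:
  S → 3
  S → 3
  π[a,w](S) → 3
  (S ∪ π[a,w](S)) → 6
  γ[a; COUNT(*)→b]((S ∪ π[a,w](S))) → 3
  σ[b<7](γ[a; COUNT(*)→b]((S ∪ π[a,w](S)))) → 3

== RESULT ==
a | b
4 | 2
7 | 2
8 | 2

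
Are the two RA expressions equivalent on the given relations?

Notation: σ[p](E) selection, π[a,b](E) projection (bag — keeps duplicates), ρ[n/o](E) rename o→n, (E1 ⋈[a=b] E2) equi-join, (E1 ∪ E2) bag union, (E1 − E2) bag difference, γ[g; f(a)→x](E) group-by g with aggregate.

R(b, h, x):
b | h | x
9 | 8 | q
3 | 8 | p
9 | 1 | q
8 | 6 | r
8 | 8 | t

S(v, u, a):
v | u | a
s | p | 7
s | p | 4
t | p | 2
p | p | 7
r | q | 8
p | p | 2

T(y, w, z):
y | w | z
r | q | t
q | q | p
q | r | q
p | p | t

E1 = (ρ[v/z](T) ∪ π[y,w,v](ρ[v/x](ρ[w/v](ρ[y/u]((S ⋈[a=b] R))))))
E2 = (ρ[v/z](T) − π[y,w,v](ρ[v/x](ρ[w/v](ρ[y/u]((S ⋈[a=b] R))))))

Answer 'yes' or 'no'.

E1 subexpression sizes:
  T → 4
  ρ[v/z](T) → 4
  S → 6
  R → 5
  (S ⋈[a=b] R) → 2
  ρ[y/u]((S ⋈[a=b] R)) → 2
  ρ[w/v](ρ[y/u]((S ⋈[a=b] R))) → 2
  ρ[v/x](ρ[w/v](ρ[y/u]((S ⋈[a=b] R)))) → 2
  π[y,w,v](ρ[v/x](ρ[w/v](ρ[y/u]((S ⋈[a=b] R))))) → 2
  (ρ[v/z](T) ∪ π[y,w,v](ρ[v/x](ρ[w/v](ρ[y/u]((S ⋈[a=b] R)))))) → 6
E2 subexpression sizes:
  T → 4
  ρ[v/z](T) → 4
  S → 6
  R → 5
  (S ⋈[a=b] R) → 2
  ρ[y/u]((S ⋈[a=b] R)) → 2
  ρ[w/v](ρ[y/u]((S ⋈[a=b] R))) → 2
  ρ[v/x](ρ[w/v](ρ[y/u]((S ⋈[a=b] R)))) → 2
  π[y,w,v](ρ[v/x](ρ[w/v](ρ[y/u]((S ⋈[a=b] R))))) → 2
  (ρ[v/z](T) − π[y,w,v](ρ[v/x](ρ[w/v](ρ[y/u]((S ⋈[a=b] R)))))) → 4

E1 result:
y | w | v
p | p | t
q | q | p
q | r | q
q | r | r
q | r | t
r | q | t
E2 result:
y | w | v
p | p | t
q | q | p
q | r | q
r | q | t
Witness: ('q', 'r', 't') appears 1× in E1 but 0× in E2.

no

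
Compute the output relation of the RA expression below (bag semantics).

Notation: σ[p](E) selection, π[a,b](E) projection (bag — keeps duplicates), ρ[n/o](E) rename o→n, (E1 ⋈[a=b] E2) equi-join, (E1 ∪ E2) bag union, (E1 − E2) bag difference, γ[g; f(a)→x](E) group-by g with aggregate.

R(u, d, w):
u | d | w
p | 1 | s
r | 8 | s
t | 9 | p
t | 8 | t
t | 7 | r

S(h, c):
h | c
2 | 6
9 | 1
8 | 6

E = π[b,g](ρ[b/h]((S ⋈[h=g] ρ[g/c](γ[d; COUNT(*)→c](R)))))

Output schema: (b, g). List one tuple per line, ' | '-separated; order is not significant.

Subexpression sizes:
  S → 3
  R → 5
  γ[d; COUNT(*)→c](R) → 4
  ρ[g/c](γ[d; COUNT(*)→c](R)) → 4
  (S ⋈[h=g] ρ[g/c](γ[d; COUNT(*)→c](R))) → 1
  ρ[b/h]((S ⋈[h=g] ρ[g/c](γ[d; COUNT(*)→c](R)))) → 1
  π[b,g](ρ[b/h]((S ⋈[h=g] ρ[g/c](γ[d; COUNT(*)→c](R))))) → 1

== RESULT ==
b | g
2 | 2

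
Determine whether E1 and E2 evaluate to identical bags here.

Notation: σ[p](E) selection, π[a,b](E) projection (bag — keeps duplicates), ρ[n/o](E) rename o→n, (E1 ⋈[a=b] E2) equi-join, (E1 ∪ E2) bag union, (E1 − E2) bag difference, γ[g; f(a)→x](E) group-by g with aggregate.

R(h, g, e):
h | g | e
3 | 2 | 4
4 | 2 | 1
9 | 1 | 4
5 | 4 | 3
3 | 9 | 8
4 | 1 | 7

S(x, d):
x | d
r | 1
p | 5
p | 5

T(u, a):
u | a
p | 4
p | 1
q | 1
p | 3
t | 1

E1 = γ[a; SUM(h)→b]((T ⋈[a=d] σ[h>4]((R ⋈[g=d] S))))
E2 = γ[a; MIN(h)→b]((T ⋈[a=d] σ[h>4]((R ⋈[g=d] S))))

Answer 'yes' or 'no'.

E1 stepwise |·|:
  T → 5
  R → 6
  S → 3
  (R ⋈[g=d] S) → 2
  σ[h>4]((R ⋈[g=d] S)) → 1
  (T ⋈[a=d] σ[h>4]((R ⋈[g=d] S))) → 3
  γ[a; SUM(h)→b]((T ⋈[a=d] σ[h>4]((R ⋈[g=d] S)))) → 1
E2 stepwise |·|:
  T → 5
  R → 6
  S → 3
  (R ⋈[g=d] S) → 2
  σ[h>4]((R ⋈[g=d] S)) → 1
  (T ⋈[a=d] σ[h>4]((R ⋈[g=d] S))) → 3
  γ[a; MIN(h)→b]((T ⋈[a=d] σ[h>4]((R ⋈[g=d] S)))) → 1

E1 result:
a | b
1 | 27
E2 result:
a | b
1 | 9
Witness: (1, 9) appears 0× in E1 but 1× in E2.

no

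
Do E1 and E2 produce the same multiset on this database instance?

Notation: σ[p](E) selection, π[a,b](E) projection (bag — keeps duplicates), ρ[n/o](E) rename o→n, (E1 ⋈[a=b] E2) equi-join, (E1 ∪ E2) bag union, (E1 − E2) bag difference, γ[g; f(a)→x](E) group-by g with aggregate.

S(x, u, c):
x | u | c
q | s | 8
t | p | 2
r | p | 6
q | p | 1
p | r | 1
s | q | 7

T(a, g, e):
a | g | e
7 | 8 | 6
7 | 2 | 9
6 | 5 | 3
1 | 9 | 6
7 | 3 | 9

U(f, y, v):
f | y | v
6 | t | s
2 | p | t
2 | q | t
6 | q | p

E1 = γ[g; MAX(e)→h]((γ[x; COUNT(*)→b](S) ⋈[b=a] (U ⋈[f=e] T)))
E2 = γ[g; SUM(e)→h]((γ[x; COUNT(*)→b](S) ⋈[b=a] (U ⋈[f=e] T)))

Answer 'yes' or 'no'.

E1 stepwise |·|:
  S → 6
  γ[x; COUNT(*)→b](S) → 5
  U → 4
  T → 5
  (U ⋈[f=e] T) → 4
  (γ[x; COUNT(*)→b](S) ⋈[b=a] (U ⋈[f=e] T)) → 8
  γ[g; MAX(e)→h]((γ[x; COUNT(*)→b](S) ⋈[b=a] (U ⋈[f=e] T))) → 1
E2 stepwise |·|:
  S → 6
  γ[x; COUNT(*)→b](S) → 5
  U → 4
  T → 5
  (U ⋈[f=e] T) → 4
  (γ[x; COUNT(*)→b](S) ⋈[b=a] (U ⋈[f=e] T)) → 8
  γ[g; SUM(e)→h]((γ[x; COUNT(*)→b](S) ⋈[b=a] (U ⋈[f=e] T))) → 1

E1 result:
g | h
9 | 6
E2 result:
g | h
9 | 48
Witness: (9, 6) appears 1× in E1 but 0× in E2.

no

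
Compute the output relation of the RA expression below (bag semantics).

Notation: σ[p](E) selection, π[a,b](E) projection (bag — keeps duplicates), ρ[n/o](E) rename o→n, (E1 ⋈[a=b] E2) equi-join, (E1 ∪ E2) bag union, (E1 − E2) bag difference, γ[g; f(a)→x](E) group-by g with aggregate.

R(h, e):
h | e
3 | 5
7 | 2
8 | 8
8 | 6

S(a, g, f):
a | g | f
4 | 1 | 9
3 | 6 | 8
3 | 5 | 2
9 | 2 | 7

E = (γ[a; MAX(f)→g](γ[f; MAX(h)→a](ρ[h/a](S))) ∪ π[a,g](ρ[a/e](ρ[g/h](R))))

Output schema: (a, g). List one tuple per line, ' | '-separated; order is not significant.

Row counts bottom-up:
  S → 4
  ρ[h/a](S) → 4
  γ[f; MAX(h)→a](ρ[h/a](S)) → 4
  γ[a; MAX(f)→g](γ[f; MAX(h)→a](ρ[h/a](S))) → 3
  R → 4
  ρ[g/h](R) → 4
  ρ[a/e](ρ[g/h](R)) → 4
  π[a,g](ρ[a/e](ρ[g/h](R))) → 4
  (γ[a; MAX(f)→g](γ[f; MAX(h)→a](ρ[h/a](S))) ∪ π[a,g](ρ[a/e](ρ[g/h](R)))) → 7

== RESULT ==
a | g
2 | 7
3 | 8
4 | 9
5 | 3
6 | 8
8 | 8
9 | 7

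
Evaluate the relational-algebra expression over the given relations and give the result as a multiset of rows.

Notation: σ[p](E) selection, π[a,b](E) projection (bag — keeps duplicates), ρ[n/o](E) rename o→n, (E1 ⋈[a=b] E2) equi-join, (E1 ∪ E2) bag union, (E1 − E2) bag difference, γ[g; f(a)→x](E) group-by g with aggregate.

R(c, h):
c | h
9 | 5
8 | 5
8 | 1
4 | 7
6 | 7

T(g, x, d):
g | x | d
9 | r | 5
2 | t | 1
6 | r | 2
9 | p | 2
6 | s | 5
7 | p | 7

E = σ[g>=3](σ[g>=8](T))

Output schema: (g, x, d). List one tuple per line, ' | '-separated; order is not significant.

Row counts bottom-up:
  T → 6
  σ[g>=8](T) → 2
  σ[g>=3](σ[g>=8](T)) → 2

== RESULT ==
g | x | d
9 | p | 2
9 | r | 5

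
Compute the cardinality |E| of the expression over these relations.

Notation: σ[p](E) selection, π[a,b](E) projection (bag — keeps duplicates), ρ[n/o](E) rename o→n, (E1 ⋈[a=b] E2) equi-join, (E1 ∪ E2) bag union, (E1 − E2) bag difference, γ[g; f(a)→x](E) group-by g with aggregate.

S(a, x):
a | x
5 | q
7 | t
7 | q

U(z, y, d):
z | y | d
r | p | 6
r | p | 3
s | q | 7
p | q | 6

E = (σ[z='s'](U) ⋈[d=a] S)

Row counts bottom-up:
  U → 4
  σ[z='s'](U) → 1
  S → 3
  (σ[z='s'](U) ⋈[d=a] S) → 2

|E| = 2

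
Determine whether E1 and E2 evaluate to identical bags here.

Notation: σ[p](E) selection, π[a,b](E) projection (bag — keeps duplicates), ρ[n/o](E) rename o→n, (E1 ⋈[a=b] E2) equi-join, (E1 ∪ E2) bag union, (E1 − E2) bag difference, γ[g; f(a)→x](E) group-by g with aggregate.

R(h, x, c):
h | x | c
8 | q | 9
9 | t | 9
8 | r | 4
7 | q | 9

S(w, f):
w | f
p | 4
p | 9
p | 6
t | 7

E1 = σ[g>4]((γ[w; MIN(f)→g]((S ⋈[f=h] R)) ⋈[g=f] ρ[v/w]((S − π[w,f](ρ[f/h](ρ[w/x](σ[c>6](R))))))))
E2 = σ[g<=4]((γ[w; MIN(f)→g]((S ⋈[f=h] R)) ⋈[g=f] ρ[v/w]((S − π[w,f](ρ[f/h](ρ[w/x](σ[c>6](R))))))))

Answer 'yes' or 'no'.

E1 per-node cardinality:
  S → 4
  R → 4
  (S ⋈[f=h] R) → 2
  γ[w; MIN(f)→g]((S ⋈[f=h] R)) → 2
  S → 4
  R → 4
  σ[c>6](R) → 3
  ρ[w/x](σ[c>6](R)) → 3
  ρ[f/h](ρ[w/x](σ[c>6](R))) → 3
  π[w,f](ρ[f/h](ρ[w/x](σ[c>6](R)))) → 3
  (S − π[w,f](ρ[f/h](ρ[w/x](σ[c>6](R))))) → 4
  ρ[v/w]((S − π[w,f](ρ[f/h](ρ[w/x](σ[c>6](R)))))) → 4
  (γ[w; MIN(f)→g]((S ⋈[f=h] R)) ⋈[g=f] ρ[v/w]((S − π[w,f](ρ[f/h](ρ[w/x](σ[c>6](R))))))) → 2
  σ[g>4]((γ[w; MIN(f)→g]((S ⋈[f=h] R)) ⋈[g=f] ρ[v/w]((S − π[w,f](ρ[f/h](ρ[w/x](σ[c>6](R)))))))) → 2
E2 per-node cardinality:
  S → 4
  R → 4
  (S ⋈[f=h] R) → 2
  γ[w; MIN(f)→g]((S ⋈[f=h] R)) → 2
  S → 4
  R → 4
  σ[c>6](R) → 3
  ρ[w/x](σ[c>6](R)) → 3
  ρ[f/h](ρ[w/x](σ[c>6](R))) → 3
  π[w,f](ρ[f/h](ρ[w/x](σ[c>6](R)))) → 3
  (S − π[w,f](ρ[f/h](ρ[w/x](σ[c>6](R))))) → 4
  ρ[v/w]((S − π[w,f](ρ[f/h](ρ[w/x](σ[c>6](R)))))) → 4
  (γ[w; MIN(f)→g]((S ⋈[f=h] R)) ⋈[g=f] ρ[v/w]((S − π[w,f](ρ[f/h](ρ[w/x](σ[c>6](R))))))) → 2
  σ[g<=4]((γ[w; MIN(f)→g]((S ⋈[f=h] R)) ⋈[g=f] ρ[v/w]((S − π[w,f](ρ[f/h](ρ[w/x](σ[c>6](R)))))))) → 0

E1 result:
w | g | v | f
p | 9 | p | 9
t | 7 | t | 7
E2 result:
w | g | v | f
(0 rows)
Witness: ('t', 7, 't', 7) appears 1× in E1 but 0× in E2.

no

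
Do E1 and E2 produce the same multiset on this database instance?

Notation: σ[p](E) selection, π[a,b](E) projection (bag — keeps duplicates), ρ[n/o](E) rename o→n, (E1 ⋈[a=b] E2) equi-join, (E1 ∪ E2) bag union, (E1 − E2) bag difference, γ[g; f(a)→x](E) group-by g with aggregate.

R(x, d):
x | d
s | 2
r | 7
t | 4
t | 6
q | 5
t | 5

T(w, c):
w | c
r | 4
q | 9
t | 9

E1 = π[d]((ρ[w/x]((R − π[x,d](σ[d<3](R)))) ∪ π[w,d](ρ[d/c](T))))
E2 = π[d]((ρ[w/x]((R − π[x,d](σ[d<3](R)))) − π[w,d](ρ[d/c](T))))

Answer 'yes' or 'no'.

E1 stepwise |·|:
  R → 6
  R → 6
  σ[d<3](R) → 1
  π[x,d](σ[d<3](R)) → 1
  (R − π[x,d](σ[d<3](R))) → 5
  ρ[w/x]((R − π[x,d](σ[d<3](R)))) → 5
  T → 3
  ρ[d/c](T) → 3
  π[w,d](ρ[d/c](T)) → 3
  (ρ[w/x]((R − π[x,d](σ[d<3](R)))) ∪ π[w,d](ρ[d/c](T))) → 8
  π[d]((ρ[w/x]((R − π[x,d](σ[d<3](R)))) ∪ π[w,d](ρ[d/c](T)))) → 8
E2 stepwise |·|:
  R → 6
  R → 6
  σ[d<3](R) → 1
  π[x,d](σ[d<3](R)) → 1
  (R − π[x,d](σ[d<3](R))) → 5
  ρ[w/x]((R − π[x,d](σ[d<3](R)))) → 5
  T → 3
  ρ[d/c](T) → 3
  π[w,d](ρ[d/c](T)) → 3
  (ρ[w/x]((R − π[x,d](σ[d<3](R)))) − π[w,d](ρ[d/c](T))) → 5
  π[d]((ρ[w/x]((R − π[x,d](σ[d<3](R)))) − π[w,d](ρ[d/c](T)))) → 5

E1 result:
d
4
4
5
5
6
7
9
9
E2 result:
d
4
5
5
6
7
Witness: (4,) appears 2× in E1 but 1× in E2.

no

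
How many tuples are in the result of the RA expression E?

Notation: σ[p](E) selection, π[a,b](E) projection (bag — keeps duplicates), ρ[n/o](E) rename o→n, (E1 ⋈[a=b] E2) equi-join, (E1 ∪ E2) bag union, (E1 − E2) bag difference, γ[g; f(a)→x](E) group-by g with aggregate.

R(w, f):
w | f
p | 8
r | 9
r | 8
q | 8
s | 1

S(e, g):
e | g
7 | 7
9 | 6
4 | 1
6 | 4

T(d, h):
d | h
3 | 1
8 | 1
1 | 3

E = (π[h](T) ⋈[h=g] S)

Stepwise |·|:
  T → 3
  π[h](T) → 3
  S → 4
  (π[h](T) ⋈[h=g] S) → 2

|E| = 2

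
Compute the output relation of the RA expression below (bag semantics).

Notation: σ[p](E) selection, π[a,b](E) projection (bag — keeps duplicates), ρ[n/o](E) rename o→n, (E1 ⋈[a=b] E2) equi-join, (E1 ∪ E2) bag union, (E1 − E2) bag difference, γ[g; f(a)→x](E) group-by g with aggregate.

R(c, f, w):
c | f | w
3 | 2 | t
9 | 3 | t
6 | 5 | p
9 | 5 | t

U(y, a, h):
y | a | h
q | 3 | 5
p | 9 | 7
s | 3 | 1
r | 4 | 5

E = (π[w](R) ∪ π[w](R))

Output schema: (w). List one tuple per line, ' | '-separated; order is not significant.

Stepwise |·|:
  R → 4
  π[w](R) → 4
  R → 4
  π[w](R) → 4
  (π[w](R) ∪ π[w](R)) → 8

== RESULT ==
w
p
p
t
t
t
t
t
t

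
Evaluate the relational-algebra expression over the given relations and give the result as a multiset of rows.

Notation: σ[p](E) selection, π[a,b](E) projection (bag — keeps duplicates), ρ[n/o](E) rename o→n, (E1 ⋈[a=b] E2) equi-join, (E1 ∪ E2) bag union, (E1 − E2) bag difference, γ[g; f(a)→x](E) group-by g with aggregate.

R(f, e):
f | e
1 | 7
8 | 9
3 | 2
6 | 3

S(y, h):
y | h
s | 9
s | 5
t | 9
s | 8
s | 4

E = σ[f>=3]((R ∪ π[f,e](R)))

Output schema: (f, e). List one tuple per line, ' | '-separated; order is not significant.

Row counts bottom-up:
  R → 4
  R → 4
  π[f,e](R) → 4
  (R ∪ π[f,e](R)) → 8
  σ[f>=3]((R ∪ π[f,e](R))) → 6

== RESULT ==
f | e
3 | 2
3 | 2
6 | 3
6 | 3
8 | 9
8 | 9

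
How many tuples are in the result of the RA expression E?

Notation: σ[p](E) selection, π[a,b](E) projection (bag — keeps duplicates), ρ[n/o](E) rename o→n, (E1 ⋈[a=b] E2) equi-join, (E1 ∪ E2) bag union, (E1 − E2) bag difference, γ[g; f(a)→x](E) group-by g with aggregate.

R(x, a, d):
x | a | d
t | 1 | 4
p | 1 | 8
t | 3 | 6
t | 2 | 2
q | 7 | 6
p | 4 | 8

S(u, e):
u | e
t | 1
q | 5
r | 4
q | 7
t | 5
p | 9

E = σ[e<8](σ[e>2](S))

Per-node cardinality:
  S → 6
  σ[e>2](S) → 5
  σ[e<8](σ[e>2](S)) → 4

|E| = 4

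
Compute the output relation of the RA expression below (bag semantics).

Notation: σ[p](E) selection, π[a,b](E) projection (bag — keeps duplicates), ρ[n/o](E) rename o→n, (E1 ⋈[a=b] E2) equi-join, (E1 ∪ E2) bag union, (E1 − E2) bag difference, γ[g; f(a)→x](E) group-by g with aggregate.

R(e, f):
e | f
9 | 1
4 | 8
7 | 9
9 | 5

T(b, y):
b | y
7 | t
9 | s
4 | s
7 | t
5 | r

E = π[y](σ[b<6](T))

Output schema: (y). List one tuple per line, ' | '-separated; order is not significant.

Stepwise |·|:
  T → 5
  σ[b<6](T) → 2
  π[y](σ[b<6](T)) → 2

== RESULT ==
y
r
s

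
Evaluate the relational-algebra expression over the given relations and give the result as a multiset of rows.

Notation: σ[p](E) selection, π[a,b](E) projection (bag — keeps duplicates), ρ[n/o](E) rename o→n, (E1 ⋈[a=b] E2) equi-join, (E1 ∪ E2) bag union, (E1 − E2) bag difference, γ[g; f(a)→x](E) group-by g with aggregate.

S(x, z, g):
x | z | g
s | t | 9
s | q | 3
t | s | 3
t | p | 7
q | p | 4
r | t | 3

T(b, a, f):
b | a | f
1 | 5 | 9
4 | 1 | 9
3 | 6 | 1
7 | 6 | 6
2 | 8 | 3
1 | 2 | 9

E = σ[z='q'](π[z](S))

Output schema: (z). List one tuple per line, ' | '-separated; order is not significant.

Stepwise |·|:
  S → 6
  π[z](S) → 6
  σ[z='q'](π[z](S)) → 1

== RESULT ==
z
q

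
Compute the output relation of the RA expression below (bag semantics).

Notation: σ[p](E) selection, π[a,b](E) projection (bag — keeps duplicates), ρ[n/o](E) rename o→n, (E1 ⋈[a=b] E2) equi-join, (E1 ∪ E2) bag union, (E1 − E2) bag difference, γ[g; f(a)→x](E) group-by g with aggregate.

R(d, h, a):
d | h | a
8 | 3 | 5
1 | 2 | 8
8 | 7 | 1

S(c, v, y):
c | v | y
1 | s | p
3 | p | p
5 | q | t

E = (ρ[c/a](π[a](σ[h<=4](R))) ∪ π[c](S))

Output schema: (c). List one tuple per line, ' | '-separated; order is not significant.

Stepwise |·|:
  R → 3
  σ[h<=4](R) → 2
  π[a](σ[h<=4](R)) → 2
  ρ[c/a](π[a](σ[h<=4](R))) → 2
  S → 3
  π[c](S) → 3
  (ρ[c/a](π[a](σ[h<=4](R))) ∪ π[c](S)) → 5

== RESULT ==
c
1
3
5
5
8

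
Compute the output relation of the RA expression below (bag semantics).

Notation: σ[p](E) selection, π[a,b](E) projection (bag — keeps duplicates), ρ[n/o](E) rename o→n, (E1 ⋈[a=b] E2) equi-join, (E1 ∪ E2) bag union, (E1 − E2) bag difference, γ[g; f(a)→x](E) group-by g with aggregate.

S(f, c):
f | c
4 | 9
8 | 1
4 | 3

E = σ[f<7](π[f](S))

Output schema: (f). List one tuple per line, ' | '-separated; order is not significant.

Per-node cardinality:
  S → 3
  π[f](S) → 3
  σ[f<7](π[f](S)) → 2

== RESULT ==
f
4
4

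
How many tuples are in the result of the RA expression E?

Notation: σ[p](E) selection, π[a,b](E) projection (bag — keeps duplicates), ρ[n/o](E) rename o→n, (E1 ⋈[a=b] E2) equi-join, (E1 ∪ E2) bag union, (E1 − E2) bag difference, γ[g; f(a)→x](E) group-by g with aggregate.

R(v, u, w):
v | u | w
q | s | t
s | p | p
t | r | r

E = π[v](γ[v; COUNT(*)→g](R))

Row counts bottom-up:
  R → 3
  γ[v; COUNT(*)→g](R) → 3
  π[v](γ[v; COUNT(*)→g](R)) → 3

|E| = 3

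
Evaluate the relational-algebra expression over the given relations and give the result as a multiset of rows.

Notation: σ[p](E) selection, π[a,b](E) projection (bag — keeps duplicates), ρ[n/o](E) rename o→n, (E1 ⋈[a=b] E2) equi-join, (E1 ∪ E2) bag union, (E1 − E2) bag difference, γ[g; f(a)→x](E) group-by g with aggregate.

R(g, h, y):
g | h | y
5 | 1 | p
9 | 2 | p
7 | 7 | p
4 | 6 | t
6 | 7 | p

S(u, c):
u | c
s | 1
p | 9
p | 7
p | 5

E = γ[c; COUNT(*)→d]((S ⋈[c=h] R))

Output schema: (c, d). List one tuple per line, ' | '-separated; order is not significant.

Row counts bottom-up:
  S → 4
  R → 5
  (S ⋈[c=h] R) → 3
  γ[c; COUNT(*)→d]((S ⋈[c=h] R)) → 2

== RESULT ==
c | d
1 | 1
7 | 2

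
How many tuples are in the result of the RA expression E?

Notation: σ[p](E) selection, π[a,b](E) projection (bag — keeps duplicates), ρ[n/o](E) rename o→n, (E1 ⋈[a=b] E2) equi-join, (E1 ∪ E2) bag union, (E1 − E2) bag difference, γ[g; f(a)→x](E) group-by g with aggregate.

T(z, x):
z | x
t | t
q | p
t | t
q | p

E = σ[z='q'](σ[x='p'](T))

Row counts bottom-up:
  T → 4
  σ[x='p'](T) → 2
  σ[z='q'](σ[x='p'](T)) → 2

|E| = 2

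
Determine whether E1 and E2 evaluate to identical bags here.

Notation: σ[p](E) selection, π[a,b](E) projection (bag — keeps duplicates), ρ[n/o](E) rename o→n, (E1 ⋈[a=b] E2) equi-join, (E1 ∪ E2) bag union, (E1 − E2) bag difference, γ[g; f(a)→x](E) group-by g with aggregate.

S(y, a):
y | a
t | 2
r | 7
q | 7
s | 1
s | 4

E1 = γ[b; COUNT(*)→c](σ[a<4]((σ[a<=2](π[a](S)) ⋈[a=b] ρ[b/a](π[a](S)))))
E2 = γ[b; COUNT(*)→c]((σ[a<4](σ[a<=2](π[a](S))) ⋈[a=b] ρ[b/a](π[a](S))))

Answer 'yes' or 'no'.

E1 per-node cardinality:
  S → 5
  π[a](S) → 5
  σ[a<=2](π[a](S)) → 2
  S → 5
  π[a](S) → 5
  ρ[b/a](π[a](S)) → 5
  (σ[a<=2](π[a](S)) ⋈[a=b] ρ[b/a](π[a](S))) → 2
  σ[a<4]((σ[a<=2](π[a](S)) ⋈[a=b] ρ[b/a](π[a](S)))) → 2
  γ[b; COUNT(*)→c](σ[a<4]((σ[a<=2](π[a](S)) ⋈[a=b] ρ[b/a](π[a](S))))) → 2
E2 per-node cardinality:
  S → 5
  π[a](S) → 5
  σ[a<=2](π[a](S)) → 2
  σ[a<4](σ[a<=2](π[a](S))) → 2
  S → 5
  π[a](S) → 5
  ρ[b/a](π[a](S)) → 5
  (σ[a<4](σ[a<=2](π[a](S))) ⋈[a=b] ρ[b/a](π[a](S))) → 2
  γ[b; COUNT(*)→c]((σ[a<4](σ[a<=2](π[a](S))) ⋈[a=b] ρ[b/a](π[a](S)))) → 2

E1 and E2 produce the same multiset:
b | c
1 | 1
2 | 1

yes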